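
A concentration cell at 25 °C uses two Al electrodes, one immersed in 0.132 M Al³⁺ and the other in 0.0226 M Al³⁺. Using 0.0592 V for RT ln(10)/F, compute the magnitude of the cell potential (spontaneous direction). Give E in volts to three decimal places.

For a concentration cell E°cell = 0. The 0.132 M side is the cathode (reduction is favoured where [Al³⁺] is higher).
With n = 3, E = −(0.0592/3) log([Al³⁺]ₐₙ/[Al³⁺]꜀ₐₜ) = −(0.0592/3) log(0.0226/0.132) = −(0.0592/3)(-0.766) = +0.015 V.

+0.015 V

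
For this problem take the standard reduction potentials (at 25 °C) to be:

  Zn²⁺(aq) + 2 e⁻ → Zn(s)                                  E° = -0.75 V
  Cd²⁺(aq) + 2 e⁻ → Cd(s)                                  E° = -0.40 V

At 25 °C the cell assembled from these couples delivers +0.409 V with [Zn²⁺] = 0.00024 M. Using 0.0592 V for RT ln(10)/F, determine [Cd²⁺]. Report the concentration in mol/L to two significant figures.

0.024 M

Cd²⁺/Cd is the cathode, Zn²⁺/Zn the anode: E°cell = +0.35 V, n = 2.
Overall reaction: Cd²⁺(aq) + Zn(s) → Cd(s) + Zn²⁺(aq); Q = [Zn²⁺]^1/[Cd²⁺]^1.
From E = E° − (0.0592/n) log Q: log Q = (E° − E)·n/0.0592 = (+0.35 − (+0.409))·2/0.0592 = -1.9932.
So 1·log[Cd²⁺] = 1·log(0.00024) − log Q = -3.6198 − (-1.9932) = -1.6266; [Cd²⁺] = 10^(-1.6266) ≈ 0.024 M.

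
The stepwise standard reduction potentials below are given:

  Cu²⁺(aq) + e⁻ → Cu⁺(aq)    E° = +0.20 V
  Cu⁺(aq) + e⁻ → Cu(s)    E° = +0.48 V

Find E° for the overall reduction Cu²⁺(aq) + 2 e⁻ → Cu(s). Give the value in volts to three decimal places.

Adding the free-energy changes (−nFE°) of the two steps gives −n₃FE°₃ = −n₁FE°₁ − n₂FE°₂.
E°₃ = (1×+0.20 + 1×+0.48) / 2 = (+0.680) / 2 = +0.340 V.

+0.340 V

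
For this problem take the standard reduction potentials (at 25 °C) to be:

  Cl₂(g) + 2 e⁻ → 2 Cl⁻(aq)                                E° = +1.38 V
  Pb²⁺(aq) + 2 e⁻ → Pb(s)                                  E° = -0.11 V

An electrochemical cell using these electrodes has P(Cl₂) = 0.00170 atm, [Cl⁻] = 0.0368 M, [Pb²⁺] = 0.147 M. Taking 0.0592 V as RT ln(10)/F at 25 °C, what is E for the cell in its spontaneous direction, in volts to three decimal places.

Cl₂/Cl⁻ is the cathode (higher E°), Pb²⁺/Pb the anode: E°cell = +1.38 − (-0.11) = +1.49 V, n = 2.
Overall: Cl₂(g) + Pb(s) → 2 Cl⁻(aq) + Pb²⁺(aq)
Q = [Cl⁻]^2·[Pb²⁺] / (P(Cl₂)); log Q = -0.931.
E = E° − (0.0592/n) log Q = +1.49 − (0.0592/2)(-0.931) = +1.518 V.

+1.518 V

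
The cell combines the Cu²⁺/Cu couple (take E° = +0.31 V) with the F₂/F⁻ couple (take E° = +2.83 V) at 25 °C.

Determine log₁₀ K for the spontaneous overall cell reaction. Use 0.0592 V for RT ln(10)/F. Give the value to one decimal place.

85.1

Cathode: F₂/F⁻; anode: Cu²⁺/Cu. E°cell = +2.52 V, n = 2.
log K = nE°cell / 0.0592 = (2)(+2.52) / 0.0592 = 85.1.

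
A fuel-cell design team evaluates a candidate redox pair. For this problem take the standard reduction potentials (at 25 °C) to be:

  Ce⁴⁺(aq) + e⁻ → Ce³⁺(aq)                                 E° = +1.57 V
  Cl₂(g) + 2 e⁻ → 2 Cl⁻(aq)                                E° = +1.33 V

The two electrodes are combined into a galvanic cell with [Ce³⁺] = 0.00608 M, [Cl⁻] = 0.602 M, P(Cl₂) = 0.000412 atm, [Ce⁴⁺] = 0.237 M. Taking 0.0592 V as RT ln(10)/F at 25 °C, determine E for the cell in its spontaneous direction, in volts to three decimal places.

+0.421 V

Ce⁴⁺/Ce³⁺ is the cathode (higher E°), Cl₂/Cl⁻ the anode: E°cell = +1.57 − (+1.33) = +0.24 V, n = 2.
Overall: 2 Ce⁴⁺(aq) + 2 Cl⁻(aq) → 2 Ce³⁺(aq) + Cl₂(g)
Q = [Ce³⁺]^2·P(Cl₂) / ([Ce⁴⁺]^2·[Cl⁻]^2); log Q = -6.126.
E = E° − (0.0592/n) log Q = +0.24 − (0.0592/2)(-6.126) = +0.421 V.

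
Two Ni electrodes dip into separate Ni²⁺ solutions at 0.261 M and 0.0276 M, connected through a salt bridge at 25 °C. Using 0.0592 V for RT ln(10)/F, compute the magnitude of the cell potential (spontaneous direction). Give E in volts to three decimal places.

+0.029 V

For a concentration cell E°cell = 0. The 0.261 M side is the cathode (reduction is favoured where [Ni²⁺] is higher).
With n = 2, E = −(0.0592/2) log([Ni²⁺]ₐₙ/[Ni²⁺]꜀ₐₜ) = −(0.0592/2) log(0.0276/0.261) = −(0.0592/2)(-0.976) = +0.029 V.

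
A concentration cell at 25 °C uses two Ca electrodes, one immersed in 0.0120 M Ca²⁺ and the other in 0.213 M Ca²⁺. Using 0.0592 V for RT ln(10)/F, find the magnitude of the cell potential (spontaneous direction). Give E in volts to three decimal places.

+0.037 V

For a concentration cell E°cell = 0. The 0.213 M side is the cathode (reduction is favoured where [Ca²⁺] is higher).
With n = 2, E = −(0.0592/2) log([Ca²⁺]ₐₙ/[Ca²⁺]꜀ₐₜ) = −(0.0592/2) log(0.012/0.213) = −(0.0592/2)(-1.249) = +0.037 V.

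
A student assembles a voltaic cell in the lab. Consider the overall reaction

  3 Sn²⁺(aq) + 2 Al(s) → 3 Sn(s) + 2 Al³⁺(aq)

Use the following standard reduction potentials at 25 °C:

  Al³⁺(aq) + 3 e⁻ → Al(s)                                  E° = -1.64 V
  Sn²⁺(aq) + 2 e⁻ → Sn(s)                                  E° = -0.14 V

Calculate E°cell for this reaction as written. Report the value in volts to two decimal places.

The Sn²⁺/Sn couple has the higher reduction potential, so it is the cathode; Al³⁺/Al is oxidised at the anode.
E°cell = E°(cathode) − E°(anode) = (-0.14) − (-1.64) = +1.50 V.

+1.50 V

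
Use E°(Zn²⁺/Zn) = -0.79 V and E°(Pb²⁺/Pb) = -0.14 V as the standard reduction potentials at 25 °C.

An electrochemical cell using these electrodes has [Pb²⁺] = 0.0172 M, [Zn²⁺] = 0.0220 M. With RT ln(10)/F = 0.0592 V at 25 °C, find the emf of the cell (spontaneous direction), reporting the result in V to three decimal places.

+0.647 V

Pb²⁺/Pb is the cathode (higher E°), Zn²⁺/Zn the anode: E°cell = -0.14 − (-0.79) = +0.65 V, n = 2.
Overall: Pb²⁺(aq) + Zn(s) → Pb(s) + Zn²⁺(aq)
Q = [Zn²⁺] / ([Pb²⁺]); log Q = 0.107.
E = E° − (0.0592/n) log Q = +0.65 − (0.0592/2)(0.107) = +0.647 V.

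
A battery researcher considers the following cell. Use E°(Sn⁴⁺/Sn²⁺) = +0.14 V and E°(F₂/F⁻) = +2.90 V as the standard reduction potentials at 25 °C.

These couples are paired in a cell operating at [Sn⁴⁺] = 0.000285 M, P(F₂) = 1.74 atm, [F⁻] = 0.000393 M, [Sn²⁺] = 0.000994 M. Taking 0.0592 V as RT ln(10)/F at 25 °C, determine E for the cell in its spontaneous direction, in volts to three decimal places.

F₂/F⁻ is the cathode (higher E°), Sn⁴⁺/Sn²⁺ the anode: E°cell = +2.90 − (+0.14) = +2.76 V, n = 2.
Overall: F₂(g) + Sn²⁺(aq) → 2 F⁻(aq) + Sn⁴⁺(aq)
Q = [F⁻]^2·[Sn⁴⁺] / (P(F₂)·[Sn²⁺]); log Q = -7.594.
E = E° − (0.0592/n) log Q = +2.76 − (0.0592/2)(-7.594) = +2.985 V.

+2.985 V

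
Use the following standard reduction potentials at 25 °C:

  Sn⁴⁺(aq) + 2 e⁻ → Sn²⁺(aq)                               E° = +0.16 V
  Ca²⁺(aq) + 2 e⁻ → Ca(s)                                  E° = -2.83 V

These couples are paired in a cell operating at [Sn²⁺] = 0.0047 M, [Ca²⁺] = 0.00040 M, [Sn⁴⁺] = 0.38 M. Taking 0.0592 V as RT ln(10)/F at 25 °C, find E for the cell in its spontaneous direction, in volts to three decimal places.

Sn⁴⁺/Sn²⁺ is the cathode (higher E°), Ca²⁺/Ca the anode: E°cell = +0.16 − (-2.83) = +2.99 V, n = 2.
Overall: Sn⁴⁺(aq) + Ca(s) → Sn²⁺(aq) + Ca²⁺(aq)
Q = [Sn²⁺]·[Ca²⁺] / ([Sn⁴⁺]); log Q = -5.306.
E = E° − (0.0592/n) log Q = +2.99 − (0.0592/2)(-5.306) = +3.147 V.

+3.147 V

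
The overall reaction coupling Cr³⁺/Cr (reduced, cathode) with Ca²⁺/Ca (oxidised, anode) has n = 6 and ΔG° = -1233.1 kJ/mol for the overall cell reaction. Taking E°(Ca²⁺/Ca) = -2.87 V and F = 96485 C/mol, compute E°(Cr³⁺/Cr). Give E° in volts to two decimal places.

-0.74 V

E°cell = −ΔG°/(nF) = −(-1233.1×10³)/((6)(96485)) = +2.130 V.
Since Cr³⁺/Cr is the cathode and Ca²⁺/Ca the anode, E°cell = E°(Cr³⁺/Cr) − E°(Ca²⁺/Ca).
So E°(Cr³⁺/Cr) = E°cell + E°(Ca²⁺/Ca) = +2.130 + (-2.87) = -0.74 V.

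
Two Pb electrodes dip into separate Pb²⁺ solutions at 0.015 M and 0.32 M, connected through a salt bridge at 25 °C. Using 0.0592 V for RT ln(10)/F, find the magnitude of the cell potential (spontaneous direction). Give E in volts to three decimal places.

For a concentration cell E°cell = 0. The 0.32 M side is the cathode (reduction is favoured where [Pb²⁺] is higher).
With n = 2, E = −(0.0592/2) log([Pb²⁺]ₐₙ/[Pb²⁺]꜀ₐₜ) = −(0.0592/2) log(0.015/0.32) = −(0.0592/2)(-1.329) = +0.039 V.

+0.039 V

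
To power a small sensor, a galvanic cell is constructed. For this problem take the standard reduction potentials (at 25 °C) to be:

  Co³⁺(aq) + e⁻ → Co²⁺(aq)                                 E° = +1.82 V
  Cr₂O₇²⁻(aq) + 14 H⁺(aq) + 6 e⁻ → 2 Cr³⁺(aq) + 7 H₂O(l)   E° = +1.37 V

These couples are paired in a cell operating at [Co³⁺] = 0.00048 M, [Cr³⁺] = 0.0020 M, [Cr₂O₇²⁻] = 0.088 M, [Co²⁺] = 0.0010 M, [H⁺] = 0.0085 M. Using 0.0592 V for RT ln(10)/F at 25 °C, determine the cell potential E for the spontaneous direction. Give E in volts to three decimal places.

Co³⁺/Co²⁺ is the cathode (higher E°), Cr₂O₇²⁻/Cr³⁺ the anode: E°cell = +1.82 − (+1.37) = +0.45 V, n = 6.
Overall: 6 Co³⁺(aq) + 2 Cr³⁺(aq) + 7 H₂O(l) → 6 Co²⁺(aq) + Cr₂O₇²⁻(aq) + 14 H⁺(aq)
Q = [Co²⁺]^6·[Cr₂O₇²⁻]·[H⁺]^14 / ([Co³⁺]^6·[Cr³⁺]^2); log Q = -22.733.
E = E° − (0.0592/n) log Q = +0.45 − (0.0592/6)(-22.733) = +0.674 V.

+0.674 V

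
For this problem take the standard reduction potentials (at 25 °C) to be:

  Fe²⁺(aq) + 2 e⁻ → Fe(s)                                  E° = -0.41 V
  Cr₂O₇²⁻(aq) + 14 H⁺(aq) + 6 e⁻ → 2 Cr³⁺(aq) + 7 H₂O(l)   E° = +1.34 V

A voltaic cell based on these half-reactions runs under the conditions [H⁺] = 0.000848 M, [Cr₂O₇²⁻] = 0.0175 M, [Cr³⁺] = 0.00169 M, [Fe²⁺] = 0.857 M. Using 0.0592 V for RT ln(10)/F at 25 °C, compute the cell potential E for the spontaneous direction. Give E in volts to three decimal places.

+1.365 V

Cr₂O₇²⁻/Cr³⁺ is the cathode (higher E°), Fe²⁺/Fe the anode: E°cell = +1.34 − (-0.41) = +1.75 V, n = 6.
Overall: Cr₂O₇²⁻(aq) + 14 H⁺(aq) + 3 Fe(s) → 2 Cr³⁺(aq) + 7 H₂O(l) + 3 Fe²⁺(aq)
Q = [Cr³⁺]^2·[Fe²⁺]^3 / ([Cr₂O₇²⁻]·[H⁺]^14); log Q = 39.014.
E = E° − (0.0592/n) log Q = +1.75 − (0.0592/6)(39.014) = +1.365 V.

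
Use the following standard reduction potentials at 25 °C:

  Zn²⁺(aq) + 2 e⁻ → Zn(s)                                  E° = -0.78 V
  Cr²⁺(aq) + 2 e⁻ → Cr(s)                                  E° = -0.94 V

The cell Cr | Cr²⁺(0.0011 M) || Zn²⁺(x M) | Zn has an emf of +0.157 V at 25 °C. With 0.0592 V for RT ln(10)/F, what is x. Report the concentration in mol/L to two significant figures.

Zn²⁺/Zn is the cathode, Cr²⁺/Cr the anode: E°cell = +0.16 V, n = 2.
Overall reaction: Zn²⁺(aq) + Cr(s) → Zn(s) + Cr²⁺(aq); Q = [Cr²⁺]^1/[Zn²⁺]^1.
From E = E° − (0.0592/n) log Q: log Q = (E° − E)·n/0.0592 = (+0.16 − (+0.157))·2/0.0592 = 0.1014.
So 1·log[Zn²⁺] = 1·log(0.0011) − log Q = -2.9586 − (0.1014) = -3.0600; [Zn²⁺] = 10^(-3.0600) ≈ 0.00087 M.

0.00087 M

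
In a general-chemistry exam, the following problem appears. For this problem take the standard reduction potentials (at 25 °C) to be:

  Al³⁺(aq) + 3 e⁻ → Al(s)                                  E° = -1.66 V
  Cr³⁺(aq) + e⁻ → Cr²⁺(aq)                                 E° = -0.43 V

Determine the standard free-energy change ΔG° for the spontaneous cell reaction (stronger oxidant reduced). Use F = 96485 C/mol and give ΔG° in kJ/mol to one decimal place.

-356.0 kJ/mol

Cr³⁺/Cr²⁺ (E° = -0.43 V) is the cathode; Al³⁺/Al (E° = -1.66 V) is the anode, so E°cell = +1.23 V.
Balancing electrons gives n = 3 (lcm of 1 and 3).
ΔG° = −nFE° = −(3)(96485)(+1.23) = -356,030 J = -356.0 kJ/mol.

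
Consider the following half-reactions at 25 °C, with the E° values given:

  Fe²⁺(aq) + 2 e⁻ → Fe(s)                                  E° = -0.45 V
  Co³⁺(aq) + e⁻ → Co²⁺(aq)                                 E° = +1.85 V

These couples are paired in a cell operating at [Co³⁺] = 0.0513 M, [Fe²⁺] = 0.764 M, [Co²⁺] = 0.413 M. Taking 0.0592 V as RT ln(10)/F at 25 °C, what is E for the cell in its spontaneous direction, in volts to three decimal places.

Co³⁺/Co²⁺ is the cathode (higher E°), Fe²⁺/Fe the anode: E°cell = +1.85 − (-0.45) = +2.30 V, n = 2.
Overall: 2 Co³⁺(aq) + Fe(s) → 2 Co²⁺(aq) + Fe²⁺(aq)
Q = [Co²⁺]^2·[Fe²⁺] / ([Co³⁺]^2); log Q = 1.695.
E = E° − (0.0592/n) log Q = +2.30 − (0.0592/2)(1.695) = +2.250 V.

+2.250 V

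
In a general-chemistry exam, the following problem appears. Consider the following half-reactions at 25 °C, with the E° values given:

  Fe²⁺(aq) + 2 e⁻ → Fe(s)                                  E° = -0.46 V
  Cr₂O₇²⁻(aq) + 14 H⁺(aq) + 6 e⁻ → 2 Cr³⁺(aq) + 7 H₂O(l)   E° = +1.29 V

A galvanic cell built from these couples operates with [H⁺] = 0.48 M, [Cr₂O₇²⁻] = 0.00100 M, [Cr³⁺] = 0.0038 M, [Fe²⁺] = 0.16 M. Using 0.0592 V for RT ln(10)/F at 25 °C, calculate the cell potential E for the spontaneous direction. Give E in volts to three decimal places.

Cr₂O₇²⁻/Cr³⁺ is the cathode (higher E°), Fe²⁺/Fe the anode: E°cell = +1.29 − (-0.46) = +1.75 V, n = 6.
Overall: Cr₂O₇²⁻(aq) + 14 H⁺(aq) + 3 Fe(s) → 2 Cr³⁺(aq) + 7 H₂O(l) + 3 Fe²⁺(aq)
Q = [Cr³⁺]^2·[Fe²⁺]^3 / ([Cr₂O₇²⁻]·[H⁺]^14); log Q = 0.235.
E = E° − (0.0592/n) log Q = +1.75 − (0.0592/6)(0.235) = +1.748 V.

+1.748 V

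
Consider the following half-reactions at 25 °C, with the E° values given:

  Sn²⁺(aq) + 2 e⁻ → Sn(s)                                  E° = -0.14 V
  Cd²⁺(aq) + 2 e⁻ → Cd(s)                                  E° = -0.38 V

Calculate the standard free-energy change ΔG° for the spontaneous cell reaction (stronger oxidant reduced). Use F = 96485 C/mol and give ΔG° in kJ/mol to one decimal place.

-46.3 kJ/mol

Sn²⁺/Sn (E° = -0.14 V) is the cathode; Cd²⁺/Cd (E° = -0.38 V) is the anode, so E°cell = +0.24 V.
Balancing electrons gives n = 2 (lcm of 2 and 2).
ΔG° = −nFE° = −(2)(96485)(+0.24) = -46,313 J = -46.3 kJ/mol.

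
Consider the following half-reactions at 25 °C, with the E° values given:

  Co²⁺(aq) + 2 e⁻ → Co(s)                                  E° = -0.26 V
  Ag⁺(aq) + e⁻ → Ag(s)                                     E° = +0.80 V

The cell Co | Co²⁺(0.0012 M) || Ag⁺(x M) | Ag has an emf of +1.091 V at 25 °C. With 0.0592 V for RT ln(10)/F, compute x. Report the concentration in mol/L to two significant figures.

0.12 M

Ag⁺/Ag is the cathode, Co²⁺/Co the anode: E°cell = +1.06 V, n = 2.
Overall reaction: 2 Ag⁺(aq) + Co(s) → 2 Ag(s) + Co²⁺(aq); Q = [Co²⁺]^1/[Ag⁺]^2.
From E = E° − (0.0592/n) log Q: log Q = (E° − E)·n/0.0592 = (+1.06 − (+1.091))·2/0.0592 = -1.0473.
So 2·log[Ag⁺] = 1·log(0.0012) − log Q = -2.9208 − (-1.0473) = -1.8735; log[Ag⁺] = -1.8735 / 2 = -0.9367; [Ag⁺] = 10^(-0.9367) ≈ 0.12 M.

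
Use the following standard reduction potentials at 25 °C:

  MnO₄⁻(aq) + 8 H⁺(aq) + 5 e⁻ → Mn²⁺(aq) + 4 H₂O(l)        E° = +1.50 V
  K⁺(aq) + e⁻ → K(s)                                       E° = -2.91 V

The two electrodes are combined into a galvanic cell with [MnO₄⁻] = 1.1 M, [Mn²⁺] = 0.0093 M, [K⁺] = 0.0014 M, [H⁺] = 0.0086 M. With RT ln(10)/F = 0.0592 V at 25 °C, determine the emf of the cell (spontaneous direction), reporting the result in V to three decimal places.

MnO₄⁻/Mn²⁺ is the cathode (higher E°), K⁺/K the anode: E°cell = +1.50 − (-2.91) = +4.41 V, n = 5.
Overall: MnO₄⁻(aq) + 8 H⁺(aq) + 5 K(s) → Mn²⁺(aq) + 4 H₂O(l) + 5 K⁺(aq)
Q = [Mn²⁺]·[K⁺]^5 / ([MnO₄⁻]·[H⁺]^8); log Q = 0.182.
E = E° − (0.0592/n) log Q = +4.41 − (0.0592/5)(0.182) = +4.408 V.

+4.408 V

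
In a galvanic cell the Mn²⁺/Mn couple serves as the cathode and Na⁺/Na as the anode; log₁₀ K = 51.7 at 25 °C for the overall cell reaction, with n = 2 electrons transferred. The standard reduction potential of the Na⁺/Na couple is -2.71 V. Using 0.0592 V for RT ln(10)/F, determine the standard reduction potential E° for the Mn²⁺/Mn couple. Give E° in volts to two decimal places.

-1.18 V

E°cell = (0.0592/n)·log K = (0.0592/2)(51.7) = +1.530 V.
Since Mn²⁺/Mn is the cathode and Na⁺/Na the anode, E°cell = E°(Mn²⁺/Mn) − E°(Na⁺/Na).
So E°(Mn²⁺/Mn) = E°cell + E°(Na⁺/Na) = +1.530 + (-2.71) = -1.18 V.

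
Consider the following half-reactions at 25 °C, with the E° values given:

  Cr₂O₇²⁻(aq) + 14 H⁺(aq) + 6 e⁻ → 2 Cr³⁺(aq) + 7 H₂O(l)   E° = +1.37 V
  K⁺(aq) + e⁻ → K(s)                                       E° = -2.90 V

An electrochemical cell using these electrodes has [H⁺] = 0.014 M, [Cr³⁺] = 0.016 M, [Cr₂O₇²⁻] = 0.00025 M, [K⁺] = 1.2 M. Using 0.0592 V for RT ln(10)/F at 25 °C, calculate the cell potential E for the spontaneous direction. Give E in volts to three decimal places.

+4.009 V

Cr₂O₇²⁻/Cr³⁺ is the cathode (higher E°), K⁺/K the anode: E°cell = +1.37 − (-2.90) = +4.27 V, n = 6.
Overall: Cr₂O₇²⁻(aq) + 14 H⁺(aq) + 6 K(s) → 2 Cr³⁺(aq) + 7 H₂O(l) + 6 K⁺(aq)
Q = [Cr³⁺]^2·[K⁺]^6 / ([Cr₂O₇²⁻]·[H⁺]^14); log Q = 26.440.
E = E° − (0.0592/n) log Q = +4.27 − (0.0592/6)(26.440) = +4.009 V.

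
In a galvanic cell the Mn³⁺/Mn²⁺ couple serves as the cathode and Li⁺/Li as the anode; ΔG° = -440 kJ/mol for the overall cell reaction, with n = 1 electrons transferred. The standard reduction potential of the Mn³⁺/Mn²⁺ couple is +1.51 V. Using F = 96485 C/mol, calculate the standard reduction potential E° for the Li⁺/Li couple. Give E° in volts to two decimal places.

-3.05 V

E°cell = −ΔG°/(nF) = −(-440×10³)/((1)(96485)) = +4.560 V.
Since Mn³⁺/Mn²⁺ is the cathode and Li⁺/Li the anode, E°cell = E°(Mn³⁺/Mn²⁺) − E°(Li⁺/Li).
So E°(Li⁺/Li) = E°(Mn³⁺/Mn²⁺) − E°cell = (+1.51) − (+4.560) = -3.05 V.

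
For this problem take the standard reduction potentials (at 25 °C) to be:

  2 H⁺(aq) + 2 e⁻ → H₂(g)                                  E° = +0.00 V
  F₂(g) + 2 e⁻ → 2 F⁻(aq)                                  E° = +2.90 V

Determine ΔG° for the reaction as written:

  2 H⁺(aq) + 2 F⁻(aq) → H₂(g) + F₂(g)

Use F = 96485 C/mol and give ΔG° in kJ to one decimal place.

+559.6 kJ

As written, H⁺/H₂ is reduced (cathode) and F₂/F⁻ is oxidised (anode), so E°cell = (+0.00) − (+2.90) = -2.90 V.
Balancing electrons gives n = 2.
ΔG° = −nFE° = −(2)(96485)(-2.90) = 559,613 J = +559.6 kJ.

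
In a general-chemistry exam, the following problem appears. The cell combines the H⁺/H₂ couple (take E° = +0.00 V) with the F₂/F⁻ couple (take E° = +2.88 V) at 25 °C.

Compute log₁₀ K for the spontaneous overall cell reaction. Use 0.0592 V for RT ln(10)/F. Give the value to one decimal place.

Cathode: F₂/F⁻; anode: H⁺/H₂. E°cell = +2.88 V, n = 2.
log K = nE°cell / 0.0592 = (2)(+2.88) / 0.0592 = 97.3.

97.3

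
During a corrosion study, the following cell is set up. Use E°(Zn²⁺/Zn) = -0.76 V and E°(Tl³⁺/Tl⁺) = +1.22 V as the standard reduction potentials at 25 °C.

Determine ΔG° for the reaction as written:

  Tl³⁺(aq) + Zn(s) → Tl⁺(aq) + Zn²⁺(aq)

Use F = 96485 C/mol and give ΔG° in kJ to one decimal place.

-382.1 kJ

As written, Tl³⁺/Tl⁺ is reduced (cathode) and Zn²⁺/Zn is oxidised (anode), so E°cell = (+1.22) − (-0.76) = +1.98 V.
Balancing electrons gives n = 2.
ΔG° = −nFE° = −(2)(96485)(+1.98) = -382,081 J = -382.1 kJ.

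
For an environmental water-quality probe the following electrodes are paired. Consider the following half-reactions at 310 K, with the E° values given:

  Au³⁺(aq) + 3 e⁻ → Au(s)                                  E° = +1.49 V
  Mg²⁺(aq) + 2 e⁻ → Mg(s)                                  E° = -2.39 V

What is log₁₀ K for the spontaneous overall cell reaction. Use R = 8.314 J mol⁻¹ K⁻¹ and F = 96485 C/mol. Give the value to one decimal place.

378.5

Cathode: Au³⁺/Au; anode: Mg²⁺/Mg. E°cell = (+1.49) − (-2.39) = +3.88 V, with n = 6.
ΔG° = −nFE° = −RT ln K, so ln K = nFE°/(RT) = (6)(96485)(+3.88) / ((8.314)(310)) = 871.507.
log₁₀ K = 871.507 / ln 10 = 378.5.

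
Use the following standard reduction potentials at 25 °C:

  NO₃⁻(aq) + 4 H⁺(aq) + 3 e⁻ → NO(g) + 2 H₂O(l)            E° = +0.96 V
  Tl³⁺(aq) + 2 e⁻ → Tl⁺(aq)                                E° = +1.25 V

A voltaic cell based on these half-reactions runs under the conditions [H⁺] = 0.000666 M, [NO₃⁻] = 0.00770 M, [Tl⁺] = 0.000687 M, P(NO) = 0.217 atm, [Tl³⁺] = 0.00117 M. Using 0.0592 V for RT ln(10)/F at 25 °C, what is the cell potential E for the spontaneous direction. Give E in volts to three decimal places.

+0.576 V

Tl³⁺/Tl⁺ is the cathode (higher E°), NO₃⁻/NO the anode: E°cell = +1.25 − (+0.96) = +0.29 V, n = 6.
Overall: 3 Tl³⁺(aq) + 2 NO(g) + 4 H₂O(l) → 3 Tl⁺(aq) + 2 NO₃⁻(aq) + 8 H⁺(aq)
Q = [Tl⁺]^3·[NO₃⁻]^2·[H⁺]^8 / ([Tl³⁺]^3·P(NO)^2); log Q = -29.006.
E = E° − (0.0592/n) log Q = +0.29 − (0.0592/6)(-29.006) = +0.576 V.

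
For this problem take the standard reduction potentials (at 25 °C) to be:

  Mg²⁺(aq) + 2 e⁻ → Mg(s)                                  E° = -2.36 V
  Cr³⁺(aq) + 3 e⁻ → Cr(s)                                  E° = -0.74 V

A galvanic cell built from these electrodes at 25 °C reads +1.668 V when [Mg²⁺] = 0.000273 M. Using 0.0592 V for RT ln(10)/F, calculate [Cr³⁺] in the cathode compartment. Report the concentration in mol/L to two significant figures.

Cr³⁺/Cr is the cathode, Mg²⁺/Mg the anode: E°cell = +1.62 V, n = 6.
Overall reaction: 2 Cr³⁺(aq) + 3 Mg(s) → 2 Cr(s) + 3 Mg²⁺(aq); Q = [Mg²⁺]^3/[Cr³⁺]^2.
From E = E° − (0.0592/n) log Q: log Q = (E° − E)·n/0.0592 = (+1.62 − (+1.668))·6/0.0592 = -4.8649.
So 2·log[Cr³⁺] = 3·log(0.000273) − log Q = -10.6915 − (-4.8649) = -5.8266; log[Cr³⁺] = -5.8266 / 2 = -2.9133; [Cr³⁺] = 10^(-2.9133) ≈ 0.0012 M.

0.0012 M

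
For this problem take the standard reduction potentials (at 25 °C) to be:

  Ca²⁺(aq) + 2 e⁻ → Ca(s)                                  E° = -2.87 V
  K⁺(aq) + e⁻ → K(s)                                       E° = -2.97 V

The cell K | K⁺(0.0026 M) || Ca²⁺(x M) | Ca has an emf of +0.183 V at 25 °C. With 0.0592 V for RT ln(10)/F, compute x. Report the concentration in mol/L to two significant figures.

0.0043 M

Ca²⁺/Ca is the cathode, K⁺/K the anode: E°cell = +0.10 V, n = 2.
Overall reaction: Ca²⁺(aq) + 2 K(s) → Ca(s) + 2 K⁺(aq); Q = [K⁺]^2/[Ca²⁺]^1.
From E = E° − (0.0592/n) log Q: log Q = (E° − E)·n/0.0592 = (+0.10 − (+0.183))·2/0.0592 = -2.8041.
So 1·log[Ca²⁺] = 2·log(0.0026) − log Q = -5.1701 − (-2.8041) = -2.3660; [Ca²⁺] = 10^(-2.3660) ≈ 0.0043 M.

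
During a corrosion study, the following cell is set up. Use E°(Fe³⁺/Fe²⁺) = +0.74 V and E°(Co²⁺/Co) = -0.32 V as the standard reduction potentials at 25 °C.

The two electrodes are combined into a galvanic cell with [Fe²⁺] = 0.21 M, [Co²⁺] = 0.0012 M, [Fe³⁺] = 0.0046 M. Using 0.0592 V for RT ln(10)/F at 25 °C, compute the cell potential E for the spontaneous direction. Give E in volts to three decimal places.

+1.048 V

Fe³⁺/Fe²⁺ is the cathode (higher E°), Co²⁺/Co the anode: E°cell = +0.74 − (-0.32) = +1.06 V, n = 2.
Overall: 2 Fe³⁺(aq) + Co(s) → 2 Fe²⁺(aq) + Co²⁺(aq)
Q = [Fe²⁺]^2·[Co²⁺] / ([Fe³⁺]^2); log Q = 0.398.
E = E° − (0.0592/n) log Q = +1.06 − (0.0592/2)(0.398) = +1.048 V.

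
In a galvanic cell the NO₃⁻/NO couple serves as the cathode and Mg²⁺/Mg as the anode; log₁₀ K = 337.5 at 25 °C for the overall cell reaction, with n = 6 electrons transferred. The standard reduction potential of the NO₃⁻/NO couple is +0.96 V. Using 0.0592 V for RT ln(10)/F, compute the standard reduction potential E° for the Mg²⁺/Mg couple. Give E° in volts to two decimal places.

-2.37 V

E°cell = (0.0592/n)·log K = (0.0592/6)(337.5) = +3.330 V.
Since NO₃⁻/NO is the cathode and Mg²⁺/Mg the anode, E°cell = E°(NO₃⁻/NO) − E°(Mg²⁺/Mg).
So E°(Mg²⁺/Mg) = E°(NO₃⁻/NO) − E°cell = (+0.96) − (+3.330) = -2.37 V.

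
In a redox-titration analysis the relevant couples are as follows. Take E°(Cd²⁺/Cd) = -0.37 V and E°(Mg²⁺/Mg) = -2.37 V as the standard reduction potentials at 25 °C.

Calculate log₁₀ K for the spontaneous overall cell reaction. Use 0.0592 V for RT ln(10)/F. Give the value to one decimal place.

Cathode: Cd²⁺/Cd; anode: Mg²⁺/Mg. E°cell = +2.00 V, n = 2.
log K = nE°cell / 0.0592 = (2)(+2.00) / 0.0592 = 67.6.

67.6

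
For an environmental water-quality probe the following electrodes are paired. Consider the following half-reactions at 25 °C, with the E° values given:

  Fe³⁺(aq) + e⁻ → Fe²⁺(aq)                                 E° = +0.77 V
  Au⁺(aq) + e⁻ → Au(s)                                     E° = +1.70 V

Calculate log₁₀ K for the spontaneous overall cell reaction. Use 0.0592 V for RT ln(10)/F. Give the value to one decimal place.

Cathode: Au⁺/Au; anode: Fe³⁺/Fe²⁺. E°cell = +0.93 V, n = 1.
log K = nE°cell / 0.0592 = (1)(+0.93) / 0.0592 = 15.7.

15.7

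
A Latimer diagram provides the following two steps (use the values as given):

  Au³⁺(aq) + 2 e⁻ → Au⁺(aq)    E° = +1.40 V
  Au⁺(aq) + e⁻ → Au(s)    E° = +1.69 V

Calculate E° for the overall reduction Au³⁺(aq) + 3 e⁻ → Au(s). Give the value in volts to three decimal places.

+1.497 V

Adding the free-energy changes (−nFE°) of the two steps gives −n₃FE°₃ = −n₁FE°₁ − n₂FE°₂.
E°₃ = (2×+1.40 + 1×+1.69) / 3 = (+4.490) / 3 = +1.497 V.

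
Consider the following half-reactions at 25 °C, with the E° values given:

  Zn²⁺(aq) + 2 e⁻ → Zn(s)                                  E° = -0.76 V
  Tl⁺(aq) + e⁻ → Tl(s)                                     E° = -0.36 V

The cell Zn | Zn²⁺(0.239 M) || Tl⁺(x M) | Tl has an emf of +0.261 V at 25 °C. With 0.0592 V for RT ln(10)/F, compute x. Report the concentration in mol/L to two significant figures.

Tl⁺/Tl is the cathode, Zn²⁺/Zn the anode: E°cell = +0.40 V, n = 2.
Overall reaction: 2 Tl⁺(aq) + Zn(s) → 2 Tl(s) + Zn²⁺(aq); Q = [Zn²⁺]^1/[Tl⁺]^2.
From E = E° − (0.0592/n) log Q: log Q = (E° − E)·n/0.0592 = (+0.40 − (+0.261))·2/0.0592 = 4.6959.
So 2·log[Tl⁺] = 1·log(0.239) − log Q = -0.6216 − (4.6959) = -5.3175; log[Tl⁺] = -5.3175 / 2 = -2.6587; [Tl⁺] = 10^(-2.6587) ≈ 0.0022 M.

0.0022 M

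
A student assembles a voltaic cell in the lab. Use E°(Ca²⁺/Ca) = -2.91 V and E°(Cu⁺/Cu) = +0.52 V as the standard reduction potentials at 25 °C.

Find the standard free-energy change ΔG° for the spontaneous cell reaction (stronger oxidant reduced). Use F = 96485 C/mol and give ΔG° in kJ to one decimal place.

Cu⁺/Cu (E° = +0.52 V) is the cathode; Ca²⁺/Ca (E° = -2.91 V) is the anode, so E°cell = +3.43 V.
Balancing electrons gives n = 2 (lcm of 1 and 2).
ΔG° = −nFE° = −(2)(96485)(+3.43) = -661,887 J = -661.9 kJ.

-661.9 kJ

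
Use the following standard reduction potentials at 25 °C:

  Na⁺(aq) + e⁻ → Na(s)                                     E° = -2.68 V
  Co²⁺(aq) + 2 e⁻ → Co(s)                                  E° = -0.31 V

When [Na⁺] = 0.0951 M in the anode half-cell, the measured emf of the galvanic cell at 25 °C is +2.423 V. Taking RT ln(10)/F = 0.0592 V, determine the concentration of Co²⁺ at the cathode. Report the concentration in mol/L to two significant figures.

0.56 M

Co²⁺/Co is the cathode, Na⁺/Na the anode: E°cell = +2.37 V, n = 2.
Overall reaction: Co²⁺(aq) + 2 Na(s) → Co(s) + 2 Na⁺(aq); Q = [Na⁺]^2/[Co²⁺]^1.
From E = E° − (0.0592/n) log Q: log Q = (E° − E)·n/0.0592 = (+2.37 − (+2.423))·2/0.0592 = -1.7905.
So 1·log[Co²⁺] = 2·log(0.0951) − log Q = -2.0436 − (-1.7905) = -0.2531; [Co²⁺] = 10^(-0.2531) ≈ 0.56 M.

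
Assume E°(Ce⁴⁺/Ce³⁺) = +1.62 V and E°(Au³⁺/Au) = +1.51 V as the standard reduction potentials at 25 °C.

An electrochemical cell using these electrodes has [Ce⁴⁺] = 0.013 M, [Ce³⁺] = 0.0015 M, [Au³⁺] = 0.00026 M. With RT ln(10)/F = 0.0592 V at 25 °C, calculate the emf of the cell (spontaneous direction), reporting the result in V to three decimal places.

+0.236 V

Ce⁴⁺/Ce³⁺ is the cathode (higher E°), Au³⁺/Au the anode: E°cell = +1.62 − (+1.51) = +0.11 V, n = 3.
Overall: 3 Ce⁴⁺(aq) + Au(s) → 3 Ce³⁺(aq) + Au³⁺(aq)
Q = [Ce³⁺]^3·[Au³⁺] / ([Ce⁴⁺]^3); log Q = -6.399.
E = E° − (0.0592/n) log Q = +0.11 − (0.0592/3)(-6.399) = +0.236 V.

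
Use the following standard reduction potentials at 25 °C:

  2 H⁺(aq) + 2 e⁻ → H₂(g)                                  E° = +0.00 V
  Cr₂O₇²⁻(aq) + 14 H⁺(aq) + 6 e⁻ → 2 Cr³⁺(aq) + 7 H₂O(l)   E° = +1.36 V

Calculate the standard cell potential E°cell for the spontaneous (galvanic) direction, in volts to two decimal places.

The Cr₂O₇²⁻/Cr³⁺ couple has the higher reduction potential, so it is the cathode; H⁺/H₂ is oxidised at the anode.
E°cell = E°(cathode) − E°(anode) = (+1.36) − (+0.00) = +1.36 V.

+1.36 V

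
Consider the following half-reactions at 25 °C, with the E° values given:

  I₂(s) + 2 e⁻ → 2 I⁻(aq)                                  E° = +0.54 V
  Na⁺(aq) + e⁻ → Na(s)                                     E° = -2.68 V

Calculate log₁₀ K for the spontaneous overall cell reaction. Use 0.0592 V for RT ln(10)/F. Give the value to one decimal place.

Cathode: I₂/I⁻; anode: Na⁺/Na. E°cell = +3.22 V, n = 2.
log K = nE°cell / 0.0592 = (2)(+3.22) / 0.0592 = 108.8.

108.8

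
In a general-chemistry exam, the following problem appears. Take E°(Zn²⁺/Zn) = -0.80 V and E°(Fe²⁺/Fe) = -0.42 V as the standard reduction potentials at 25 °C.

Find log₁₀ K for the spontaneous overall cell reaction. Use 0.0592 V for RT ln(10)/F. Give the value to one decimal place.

12.8

Cathode: Fe²⁺/Fe; anode: Zn²⁺/Zn. E°cell = +0.38 V, n = 2.
log K = nE°cell / 0.0592 = (2)(+0.38) / 0.0592 = 12.8.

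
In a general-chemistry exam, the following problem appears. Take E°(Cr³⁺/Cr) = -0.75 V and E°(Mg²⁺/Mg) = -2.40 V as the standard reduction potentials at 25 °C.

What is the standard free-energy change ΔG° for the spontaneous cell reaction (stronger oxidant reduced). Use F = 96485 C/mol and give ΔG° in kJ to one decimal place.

-955.2 kJ

Cr³⁺/Cr (E° = -0.75 V) is the cathode; Mg²⁺/Mg (E° = -2.40 V) is the anode, so E°cell = +1.65 V.
Balancing electrons gives n = 6 (lcm of 3 and 2).
ΔG° = −nFE° = −(6)(96485)(+1.65) = -955,202 J = -955.2 kJ.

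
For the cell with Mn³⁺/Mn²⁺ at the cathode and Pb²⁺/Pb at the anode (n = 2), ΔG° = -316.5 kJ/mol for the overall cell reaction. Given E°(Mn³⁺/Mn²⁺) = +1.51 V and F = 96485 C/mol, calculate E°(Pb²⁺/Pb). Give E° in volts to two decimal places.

E°cell = −ΔG°/(nF) = −(-316.5×10³)/((2)(96485)) = +1.640 V.
Since Mn³⁺/Mn²⁺ is the cathode and Pb²⁺/Pb the anode, E°cell = E°(Mn³⁺/Mn²⁺) − E°(Pb²⁺/Pb).
So E°(Pb²⁺/Pb) = E°(Mn³⁺/Mn²⁺) − E°cell = (+1.51) − (+1.640) = -0.13 V.

-0.13 V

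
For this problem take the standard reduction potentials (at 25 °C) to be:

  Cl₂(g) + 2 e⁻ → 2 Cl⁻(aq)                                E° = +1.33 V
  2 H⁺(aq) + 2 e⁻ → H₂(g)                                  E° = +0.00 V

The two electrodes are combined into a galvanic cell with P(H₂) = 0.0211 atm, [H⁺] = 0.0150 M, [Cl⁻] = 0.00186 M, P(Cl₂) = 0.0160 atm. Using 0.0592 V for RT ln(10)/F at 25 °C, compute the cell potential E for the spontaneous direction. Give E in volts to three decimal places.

+1.497 V

Cl₂/Cl⁻ is the cathode (higher E°), H⁺/H₂ the anode: E°cell = +1.33 − (+0.00) = +1.33 V, n = 2.
Overall: Cl₂(g) + H₂(g) → 2 Cl⁻(aq) + 2 H⁺(aq)
Q = [Cl⁻]^2·[H⁺]^2 / (P(Cl₂)·P(H₂)); log Q = -5.637.
E = E° − (0.0592/n) log Q = +1.33 − (0.0592/2)(-5.637) = +1.497 V.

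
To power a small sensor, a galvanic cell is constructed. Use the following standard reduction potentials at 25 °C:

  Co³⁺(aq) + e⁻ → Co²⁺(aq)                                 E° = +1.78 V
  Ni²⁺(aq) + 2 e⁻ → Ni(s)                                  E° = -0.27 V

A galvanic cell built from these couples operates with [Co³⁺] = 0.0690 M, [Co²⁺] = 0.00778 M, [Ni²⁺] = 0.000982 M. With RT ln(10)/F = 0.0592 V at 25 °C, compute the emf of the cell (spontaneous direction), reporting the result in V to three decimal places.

+2.195 V

Co³⁺/Co²⁺ is the cathode (higher E°), Ni²⁺/Ni the anode: E°cell = +1.78 − (-0.27) = +2.05 V, n = 2.
Overall: 2 Co³⁺(aq) + Ni(s) → 2 Co²⁺(aq) + Ni²⁺(aq)
Q = [Co²⁺]^2·[Ni²⁺] / ([Co³⁺]^2); log Q = -4.904.
E = E° − (0.0592/n) log Q = +2.05 − (0.0592/2)(-4.904) = +2.195 V.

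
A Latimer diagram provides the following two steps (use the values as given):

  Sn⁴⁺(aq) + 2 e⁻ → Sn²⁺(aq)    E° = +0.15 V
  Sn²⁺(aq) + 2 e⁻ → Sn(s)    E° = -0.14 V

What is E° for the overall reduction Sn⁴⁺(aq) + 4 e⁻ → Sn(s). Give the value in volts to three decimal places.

Adding the free-energy changes (−nFE°) of the two steps gives −n₃FE°₃ = −n₁FE°₁ − n₂FE°₂.
E°₃ = (2×+0.15 + 2×-0.14) / 4 = (+0.020) / 4 = +0.005 V.

+0.005 V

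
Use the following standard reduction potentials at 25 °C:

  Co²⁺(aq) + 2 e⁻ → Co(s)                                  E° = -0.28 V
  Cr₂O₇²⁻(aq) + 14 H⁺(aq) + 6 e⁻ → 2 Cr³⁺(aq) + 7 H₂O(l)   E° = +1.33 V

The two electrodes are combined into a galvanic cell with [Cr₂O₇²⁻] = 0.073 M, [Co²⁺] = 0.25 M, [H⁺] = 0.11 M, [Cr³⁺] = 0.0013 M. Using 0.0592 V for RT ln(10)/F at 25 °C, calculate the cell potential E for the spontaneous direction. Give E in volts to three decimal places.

+1.541 V

Cr₂O₇²⁻/Cr³⁺ is the cathode (higher E°), Co²⁺/Co the anode: E°cell = +1.33 − (-0.28) = +1.61 V, n = 6.
Overall: Cr₂O₇²⁻(aq) + 14 H⁺(aq) + 3 Co(s) → 2 Cr³⁺(aq) + 7 H₂O(l) + 3 Co²⁺(aq)
Q = [Cr³⁺]^2·[Co²⁺]^3 / ([Cr₂O₇²⁻]·[H⁺]^14); log Q = 6.979.
E = E° − (0.0592/n) log Q = +1.61 − (0.0592/6)(6.979) = +1.541 V.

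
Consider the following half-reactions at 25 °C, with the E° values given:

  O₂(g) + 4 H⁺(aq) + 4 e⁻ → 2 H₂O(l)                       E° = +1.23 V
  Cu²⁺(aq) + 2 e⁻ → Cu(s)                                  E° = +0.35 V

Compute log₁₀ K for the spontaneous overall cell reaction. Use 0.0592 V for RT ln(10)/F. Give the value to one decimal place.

59.5

Cathode: O₂/H₂O; anode: Cu²⁺/Cu. E°cell = +0.88 V, n = 4.
log K = nE°cell / 0.0592 = (4)(+0.88) / 0.0592 = 59.5.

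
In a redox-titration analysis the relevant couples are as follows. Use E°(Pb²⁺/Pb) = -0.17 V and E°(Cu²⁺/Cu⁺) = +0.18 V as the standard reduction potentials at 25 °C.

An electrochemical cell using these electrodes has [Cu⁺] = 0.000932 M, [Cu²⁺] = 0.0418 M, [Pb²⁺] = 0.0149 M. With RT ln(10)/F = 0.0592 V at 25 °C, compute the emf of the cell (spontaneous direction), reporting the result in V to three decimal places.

Cu²⁺/Cu⁺ is the cathode (higher E°), Pb²⁺/Pb the anode: E°cell = +0.18 − (-0.17) = +0.35 V, n = 2.
Overall: 2 Cu²⁺(aq) + Pb(s) → 2 Cu⁺(aq) + Pb²⁺(aq)
Q = [Cu⁺]^2·[Pb²⁺] / ([Cu²⁺]^2); log Q = -5.130.
E = E° − (0.0592/n) log Q = +0.35 − (0.0592/2)(-5.130) = +0.502 V.

+0.502 V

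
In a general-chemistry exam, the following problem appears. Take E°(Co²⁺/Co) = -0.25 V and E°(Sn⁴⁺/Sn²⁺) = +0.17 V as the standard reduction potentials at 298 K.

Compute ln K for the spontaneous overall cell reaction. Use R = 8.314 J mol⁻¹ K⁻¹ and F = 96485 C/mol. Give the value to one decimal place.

Cathode: Sn⁴⁺/Sn²⁺; anode: Co²⁺/Co. E°cell = (+0.17) − (-0.25) = +0.42 V, with n = 2.
ΔG° = −nFE° = −RT ln K, so ln K = nFE°/(RT) = (2)(96485)(+0.42) / ((8.314)(298)) = 32.712.

32.7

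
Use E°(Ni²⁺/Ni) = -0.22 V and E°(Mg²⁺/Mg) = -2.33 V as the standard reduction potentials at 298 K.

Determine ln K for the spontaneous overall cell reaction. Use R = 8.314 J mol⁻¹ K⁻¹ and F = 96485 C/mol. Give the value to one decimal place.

164.3

Cathode: Ni²⁺/Ni; anode: Mg²⁺/Mg. E°cell = (-0.22) − (-2.33) = +2.11 V, with n = 2.
ΔG° = −nFE° = −RT ln K, so ln K = nFE°/(RT) = (2)(96485)(+2.11) / ((8.314)(298)) = 164.341.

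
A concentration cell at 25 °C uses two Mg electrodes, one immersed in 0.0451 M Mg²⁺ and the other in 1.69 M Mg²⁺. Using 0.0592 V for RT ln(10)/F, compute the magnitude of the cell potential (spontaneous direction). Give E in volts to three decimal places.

+0.047 V

For a concentration cell E°cell = 0. The 1.69 M side is the cathode (reduction is favoured where [Mg²⁺] is higher).
With n = 2, E = −(0.0592/2) log([Mg²⁺]ₐₙ/[Mg²⁺]꜀ₐₜ) = −(0.0592/2) log(0.0451/1.69) = −(0.0592/2)(-1.574) = +0.047 V.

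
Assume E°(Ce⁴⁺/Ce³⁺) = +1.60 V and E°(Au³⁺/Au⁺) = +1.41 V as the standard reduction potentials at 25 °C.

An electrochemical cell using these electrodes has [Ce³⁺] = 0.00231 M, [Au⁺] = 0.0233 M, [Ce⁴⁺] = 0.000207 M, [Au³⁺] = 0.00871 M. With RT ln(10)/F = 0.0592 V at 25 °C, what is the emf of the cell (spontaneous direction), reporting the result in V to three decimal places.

Ce⁴⁺/Ce³⁺ is the cathode (higher E°), Au³⁺/Au⁺ the anode: E°cell = +1.60 − (+1.41) = +0.19 V, n = 2.
Overall: 2 Ce⁴⁺(aq) + Au⁺(aq) → 2 Ce³⁺(aq) + Au³⁺(aq)
Q = [Ce³⁺]^2·[Au³⁺] / ([Ce⁴⁺]^2·[Au⁺]); log Q = 1.668.
E = E° − (0.0592/n) log Q = +0.19 − (0.0592/2)(1.668) = +0.141 V.

+0.141 V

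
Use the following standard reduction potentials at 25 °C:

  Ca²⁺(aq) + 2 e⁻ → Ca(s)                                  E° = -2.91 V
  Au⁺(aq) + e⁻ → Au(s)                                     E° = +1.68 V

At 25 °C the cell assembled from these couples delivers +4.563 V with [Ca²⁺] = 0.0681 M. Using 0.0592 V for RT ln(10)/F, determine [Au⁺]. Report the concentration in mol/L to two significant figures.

Au⁺/Au is the cathode, Ca²⁺/Ca the anode: E°cell = +4.59 V, n = 2.
Overall reaction: 2 Au⁺(aq) + Ca(s) → 2 Au(s) + Ca²⁺(aq); Q = [Ca²⁺]^1/[Au⁺]^2.
From E = E° − (0.0592/n) log Q: log Q = (E° − E)·n/0.0592 = (+4.59 − (+4.563))·2/0.0592 = 0.9122.
So 2·log[Au⁺] = 1·log(0.0681) − log Q = -1.1669 − (0.9122) = -2.0791; log[Au⁺] = -2.0791 / 2 = -1.0395; [Au⁺] = 10^(-1.0395) ≈ 0.091 M.

0.091 M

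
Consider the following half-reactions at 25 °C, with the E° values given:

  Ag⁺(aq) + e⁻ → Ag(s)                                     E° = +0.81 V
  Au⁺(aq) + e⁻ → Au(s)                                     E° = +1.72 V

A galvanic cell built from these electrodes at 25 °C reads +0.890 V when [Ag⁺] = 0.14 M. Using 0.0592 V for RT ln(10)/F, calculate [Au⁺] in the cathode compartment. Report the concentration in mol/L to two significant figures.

0.064 M

Au⁺/Au is the cathode, Ag⁺/Ag the anode: E°cell = +0.91 V, n = 1.
Overall reaction: Au⁺(aq) + Ag(s) → Au(s) + Ag⁺(aq); Q = [Ag⁺]^1/[Au⁺]^1.
From E = E° − (0.0592/n) log Q: log Q = (E° − E)·n/0.0592 = (+0.91 − (+0.890))·1/0.0592 = 0.3378.
So 1·log[Au⁺] = 1·log(0.14) − log Q = -0.8539 − (0.3378) = -1.1917; [Au⁺] = 10^(-1.1917) ≈ 0.064 M.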